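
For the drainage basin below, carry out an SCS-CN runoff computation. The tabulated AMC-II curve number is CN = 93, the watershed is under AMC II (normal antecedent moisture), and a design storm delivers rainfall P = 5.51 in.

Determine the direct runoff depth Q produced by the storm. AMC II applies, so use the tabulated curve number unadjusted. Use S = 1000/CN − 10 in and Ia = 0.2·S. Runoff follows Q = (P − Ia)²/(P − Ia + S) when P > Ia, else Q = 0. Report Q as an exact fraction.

Q = 2484324649/528639900 in ≈ 4.699 in

CN(II) = 93; AMC II needs no correction.
S = 1000/93 − 10 = 70/93 in ≈ 0.753 in
Ia = 0.2S: 0.2·0.753 = 0.151 in (exactly 14/93)
Since P=5.510 > Ia=0.151: effective rainfall P−Ia = 49843/9300 in
Q = (49843/9300)²/((49843/9300) + 70/93) = (2484324649/86490000)/(56843/9300) = 2484324649/528639900 in ≈ 4.699 in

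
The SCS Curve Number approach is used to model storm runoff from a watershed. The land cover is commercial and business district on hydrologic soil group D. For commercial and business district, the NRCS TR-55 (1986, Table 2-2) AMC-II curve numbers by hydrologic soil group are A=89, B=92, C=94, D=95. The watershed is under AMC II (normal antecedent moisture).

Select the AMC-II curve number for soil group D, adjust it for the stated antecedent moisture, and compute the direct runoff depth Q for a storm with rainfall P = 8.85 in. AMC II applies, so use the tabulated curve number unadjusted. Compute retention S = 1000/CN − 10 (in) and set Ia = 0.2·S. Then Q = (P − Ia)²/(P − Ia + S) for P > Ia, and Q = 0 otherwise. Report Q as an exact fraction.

Q = 11042329/1338740 in ≈ 8.248 in

NRCS table: commercial and business district, soil group D → CN(II) = 95
CN(II) = 95; AMC II needs no correction.
Max retention: S = 1000/95 − 10 = 10/19 in (≈ 0.526 in)
Initial abstraction Ia = S/5 = (10/19)/5 = 2/19 ≈ 0.105 in
Since P=8.850 > Ia=0.105: effective rainfall P−Ia = 3323/380 in
Q: (3323/380)² ÷ (3523/380) = 11042329/1338740 in (≈ 8.248 in)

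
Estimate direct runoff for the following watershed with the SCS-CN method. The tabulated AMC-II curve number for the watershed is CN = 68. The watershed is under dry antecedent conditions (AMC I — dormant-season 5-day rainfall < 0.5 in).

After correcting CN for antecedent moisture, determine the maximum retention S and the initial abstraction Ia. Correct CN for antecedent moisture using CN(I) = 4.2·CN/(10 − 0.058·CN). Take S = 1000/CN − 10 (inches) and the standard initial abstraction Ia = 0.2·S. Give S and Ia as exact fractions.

Adjust CN=68 to AMC I: 4.2·68/(10 − 0.058·68) → (1428/5) ÷ (757/125) = 35700/757 ≈ 47.160
S = 1000/(35700/757) − 10 = 4000/357 in ≈ 11.204 in
Ia = 0.2·(4000/357) = 800/357 in ≈ 2.241 in

S = 4000/357 in ≈ 11.204 in; Ia = 800/357 in ≈ 2.241 in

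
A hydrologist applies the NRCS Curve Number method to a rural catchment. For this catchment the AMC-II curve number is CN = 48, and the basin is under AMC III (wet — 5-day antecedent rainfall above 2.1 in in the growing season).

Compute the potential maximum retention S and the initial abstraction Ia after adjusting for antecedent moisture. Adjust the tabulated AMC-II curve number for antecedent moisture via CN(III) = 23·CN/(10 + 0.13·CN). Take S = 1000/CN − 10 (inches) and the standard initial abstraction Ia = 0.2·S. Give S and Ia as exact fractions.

S = 325/69 in ≈ 4.710 in; Ia = 65/69 in ≈ 0.942 in

Wet (AMC III): CN(III) = 23·48/(10 + 0.13·48) = 1104/(406/25) = 13800/203 ≈ 67.980
Retention S: 1000/CN − 10 with CN=67.980 → S = 325/69 ≈ 4.710 in
Ia = 0.2·(325/69) = 65/69 in ≈ 0.942 in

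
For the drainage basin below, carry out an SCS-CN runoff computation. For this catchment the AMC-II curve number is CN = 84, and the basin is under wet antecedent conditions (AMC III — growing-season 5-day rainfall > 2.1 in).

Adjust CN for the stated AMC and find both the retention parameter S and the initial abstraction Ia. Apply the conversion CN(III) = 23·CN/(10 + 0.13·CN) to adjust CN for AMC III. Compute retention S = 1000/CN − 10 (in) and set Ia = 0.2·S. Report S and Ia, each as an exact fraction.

S = 400/483 in ≈ 0.828 in; Ia = 80/483 in ≈ 0.166 in

Wet (AMC III): CN(III) = 23·84/(10 + 0.13·84) = 1932/(523/25) = 48300/523 ≈ 92.352
S = 1000/(48300/523) − 10 = 400/483 in ≈ 0.828 in
Ia = 0.2·(400/483) = 80/483 in ≈ 0.166 in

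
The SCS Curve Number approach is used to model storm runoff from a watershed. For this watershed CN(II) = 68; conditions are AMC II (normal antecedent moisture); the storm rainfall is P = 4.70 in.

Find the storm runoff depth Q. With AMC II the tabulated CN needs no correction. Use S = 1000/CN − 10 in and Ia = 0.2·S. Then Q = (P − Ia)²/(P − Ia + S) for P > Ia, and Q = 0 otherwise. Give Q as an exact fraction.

Q = 408321/244630 in ≈ 1.669 in

AMC II — tabulated CN = 68 applies directly.
Retention S: 1000/CN − 10 with CN=68.000 → S = 80/17 ≈ 4.706 in
Initial abstraction Ia = S/5 = (80/17)/5 = 16/17 ≈ 0.941 in
Excess rainfall: 4.700 − 0.941 = 3.759 in; P > Ia so Q > 0
Runoff Q = (P−Ia)²/(P−Ia+S) = (3.759)²/(3.759+4.706) = 408321/244630 ≈ 1.669 in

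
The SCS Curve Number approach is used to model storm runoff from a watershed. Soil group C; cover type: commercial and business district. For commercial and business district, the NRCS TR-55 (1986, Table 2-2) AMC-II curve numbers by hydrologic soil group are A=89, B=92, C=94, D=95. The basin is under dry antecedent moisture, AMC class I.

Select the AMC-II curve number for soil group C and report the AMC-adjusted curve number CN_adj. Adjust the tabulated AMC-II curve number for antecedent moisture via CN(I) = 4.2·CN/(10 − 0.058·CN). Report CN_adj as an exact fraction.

NRCS table: commercial and business district, soil group C → CN(II) = 94
CN(I) from CN(II)=94: (4.2·94)/(10 − 0.058·94) = 32900/379 ≈ 86.807

CN_adj = 32900/379 ≈ 86.807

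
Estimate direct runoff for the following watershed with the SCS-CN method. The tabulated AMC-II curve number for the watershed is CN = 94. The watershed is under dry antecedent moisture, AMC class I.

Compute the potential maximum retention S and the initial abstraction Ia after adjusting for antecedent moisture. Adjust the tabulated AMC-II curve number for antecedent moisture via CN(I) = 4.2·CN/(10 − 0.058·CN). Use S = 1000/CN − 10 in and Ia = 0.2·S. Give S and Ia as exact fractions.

Adjust CN=94 to AMC I: 4.2·94/(10 − 0.058·94) → (1974/5) ÷ (1137/250) = 32900/379 ≈ 86.807
Retention S: 1000/CN − 10 with CN=86.807 → S = 500/329 ≈ 1.520 in
Ia = 0.2S: 0.2·1.520 = 0.304 in (exactly 100/329)

S = 500/329 in ≈ 1.520 in; Ia = 100/329 in ≈ 0.304 in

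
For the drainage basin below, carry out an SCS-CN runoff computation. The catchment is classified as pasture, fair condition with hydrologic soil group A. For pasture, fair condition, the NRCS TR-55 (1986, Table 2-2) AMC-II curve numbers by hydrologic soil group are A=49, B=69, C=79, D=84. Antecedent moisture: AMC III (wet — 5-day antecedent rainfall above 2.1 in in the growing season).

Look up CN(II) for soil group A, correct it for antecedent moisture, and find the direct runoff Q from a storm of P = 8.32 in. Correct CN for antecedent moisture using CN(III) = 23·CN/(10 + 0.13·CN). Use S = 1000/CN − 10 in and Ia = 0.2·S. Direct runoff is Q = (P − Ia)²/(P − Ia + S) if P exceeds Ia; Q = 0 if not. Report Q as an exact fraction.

Q = 2727868441/592407550 in ≈ 4.605 in

NRCS table: pasture, fair condition, soil group A → CN(II) = 49
Wet (AMC III): CN(III) = 23·49/(10 + 0.13·49) = 1127/(1637/100) = 112700/1637 ≈ 68.845
Max retention: S = 1000/(112700/1637) − 10 = 5100/1127 in (≈ 4.525 in)
Ia = 0.2·(5100/1127) = 1020/1127 in ≈ 0.905 in
Since P=8.320 > Ia=0.905: effective rainfall P−Ia = 208916/28175 in
Q = (208916/28175)²/((208916/28175) + 5100/1127) = (43645895056/793830625)/(336416/28175) = 2727868441/592407550 in ≈ 4.605 in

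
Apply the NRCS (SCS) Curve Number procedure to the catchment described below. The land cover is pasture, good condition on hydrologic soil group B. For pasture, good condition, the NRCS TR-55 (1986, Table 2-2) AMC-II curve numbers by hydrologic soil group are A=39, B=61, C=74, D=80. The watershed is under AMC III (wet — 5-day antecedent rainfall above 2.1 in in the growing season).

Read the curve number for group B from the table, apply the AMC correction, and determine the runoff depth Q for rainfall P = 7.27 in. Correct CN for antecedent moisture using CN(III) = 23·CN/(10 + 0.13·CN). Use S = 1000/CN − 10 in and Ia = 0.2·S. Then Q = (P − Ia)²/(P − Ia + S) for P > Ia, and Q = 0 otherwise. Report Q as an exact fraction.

NRCS table: pasture, good condition, soil group B → CN(II) = 61
Wet (AMC III): CN(III) = 23·61/(10 + 0.13·61) = 1403/(1793/100) = 140300/1793 ≈ 78.249
Retention S: 1000/CN − 10 with CN=78.249 → S = 3900/1403 ≈ 2.780 in
Initial abstraction Ia = S/5 = (3900/1403)/5 = 780/1403 ≈ 0.556 in
P − Ia = 7.270 − 0.556 = 941981/140300 ≈ 6.714 in (> 0, runoff occurs)
Q: (941981/140300)² ÷ (1331981/140300) = 887328204361/186876934300 in (≈ 4.748 in)

Q = 887328204361/186876934300 in ≈ 4.748 in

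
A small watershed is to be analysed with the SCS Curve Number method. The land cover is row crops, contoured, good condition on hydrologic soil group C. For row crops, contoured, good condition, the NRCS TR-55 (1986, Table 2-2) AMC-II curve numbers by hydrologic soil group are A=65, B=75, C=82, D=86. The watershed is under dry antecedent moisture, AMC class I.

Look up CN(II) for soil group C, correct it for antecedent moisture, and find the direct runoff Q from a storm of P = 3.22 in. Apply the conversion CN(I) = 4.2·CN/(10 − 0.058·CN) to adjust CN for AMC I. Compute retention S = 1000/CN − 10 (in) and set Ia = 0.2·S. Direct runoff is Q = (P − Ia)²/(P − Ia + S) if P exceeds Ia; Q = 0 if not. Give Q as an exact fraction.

NRCS table: row crops, contoured, good condition, soil group C → CN(II) = 82
Dry (AMC I): CN(I) = 4.2·82/(10 − 0.058·82) = (1722/5)/(1311/250) = 28700/437 ≈ 65.675
S = 1000/(28700/437) − 10 = 1500/287 in ≈ 5.226 in
Ia = 0.2·(1500/287) = 300/287 in ≈ 1.045 in
Excess rainfall: 3.220 − 1.045 = 2.175 in; P > Ia so Q > 0
Runoff Q = (P−Ia)²/(P−Ia+S) = (2.175)²/(2.175+5.226) = 973876849/1524070450 ≈ 0.639 in

Q = 973876849/1524070450 in ≈ 0.639 in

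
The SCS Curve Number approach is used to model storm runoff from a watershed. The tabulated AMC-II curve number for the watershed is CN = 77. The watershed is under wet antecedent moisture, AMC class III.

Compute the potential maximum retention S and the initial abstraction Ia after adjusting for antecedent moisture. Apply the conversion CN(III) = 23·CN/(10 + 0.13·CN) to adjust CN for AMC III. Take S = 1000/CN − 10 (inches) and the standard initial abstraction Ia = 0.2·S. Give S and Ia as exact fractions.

S = 100/77 in ≈ 1.299 in; Ia = 20/77 in ≈ 0.260 in

Adjust CN=77 to AMC III: 23·77/(10 + 0.13·77) → 1771 ÷ (2001/100) = 7700/87 ≈ 88.506
S = 1000/(7700/87) − 10 = 100/77 in ≈ 1.299 in
Ia = 0.2S: 0.2·1.299 = 0.260 in (exactly 20/77)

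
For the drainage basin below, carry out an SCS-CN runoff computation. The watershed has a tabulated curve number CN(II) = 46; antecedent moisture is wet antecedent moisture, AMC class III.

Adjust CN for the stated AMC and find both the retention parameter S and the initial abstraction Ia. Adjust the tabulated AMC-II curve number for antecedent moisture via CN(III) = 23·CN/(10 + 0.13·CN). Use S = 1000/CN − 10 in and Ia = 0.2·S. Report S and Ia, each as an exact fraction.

S = 2700/529 in ≈ 5.104 in; Ia = 540/529 in ≈ 1.021 in

CN(III) from CN(II)=46: (23·46)/(10 + 0.13·46) = 52900/799 ≈ 66.208
Max retention: S = 1000/(52900/799) − 10 = 2700/529 in (≈ 5.104 in)
Ia = 0.2S: 0.2·5.104 = 1.021 in (exactly 540/529)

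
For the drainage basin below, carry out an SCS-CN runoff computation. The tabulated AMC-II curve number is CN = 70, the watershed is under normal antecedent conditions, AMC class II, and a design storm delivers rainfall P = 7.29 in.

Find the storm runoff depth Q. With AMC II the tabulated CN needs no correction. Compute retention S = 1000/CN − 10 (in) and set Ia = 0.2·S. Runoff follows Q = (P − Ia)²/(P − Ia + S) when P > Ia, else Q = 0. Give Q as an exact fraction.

AMC II — tabulated CN = 70 applies directly.
Max retention: S = 1000/70 − 10 = 30/7 in (≈ 4.286 in)
Ia = 0.2·(30/7) = 6/7 in ≈ 0.857 in
Excess rainfall: 7.290 − 0.857 = 6.433 in; P > Ia so Q > 0
Runoff Q = (P−Ia)²/(P−Ia+S) = (6.433)²/(6.433+4.286) = 6759003/1750700 ≈ 3.861 in

Q = 6759003/1750700 in ≈ 3.861 in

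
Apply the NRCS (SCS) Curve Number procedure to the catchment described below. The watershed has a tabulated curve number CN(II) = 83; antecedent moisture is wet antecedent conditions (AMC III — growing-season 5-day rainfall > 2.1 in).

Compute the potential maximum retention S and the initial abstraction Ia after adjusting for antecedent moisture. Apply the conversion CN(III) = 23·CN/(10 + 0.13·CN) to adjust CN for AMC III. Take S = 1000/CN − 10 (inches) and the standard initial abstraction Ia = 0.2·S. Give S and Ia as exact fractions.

S = 1700/1909 in ≈ 0.891 in; Ia = 340/1909 in ≈ 0.178 in

CN(III) from CN(II)=83: (23·83)/(10 + 0.13·83) = 190900/2079 ≈ 91.823
Max retention: S = 1000/(190900/2079) − 10 = 1700/1909 in (≈ 0.891 in)
Ia = 0.2·(1700/1909) = 340/1909 in ≈ 0.178 in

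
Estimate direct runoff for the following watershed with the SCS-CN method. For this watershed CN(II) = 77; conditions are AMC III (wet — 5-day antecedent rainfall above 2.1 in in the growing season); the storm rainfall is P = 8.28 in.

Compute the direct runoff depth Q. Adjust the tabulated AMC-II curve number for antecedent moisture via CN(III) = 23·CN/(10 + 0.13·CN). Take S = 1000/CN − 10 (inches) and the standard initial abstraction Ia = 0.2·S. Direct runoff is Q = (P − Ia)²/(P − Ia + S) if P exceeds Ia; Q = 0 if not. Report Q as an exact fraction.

CN(III) from CN(II)=77: (23·77)/(10 + 0.13·77) = 7700/87 ≈ 88.506
S = 1000/(7700/87) − 10 = 100/77 in ≈ 1.299 in
Ia = 0.2·(100/77) = 20/77 in ≈ 0.260 in
P − Ia = 8.280 − 0.260 = 15439/1925 ≈ 8.020 in (> 0, runoff occurs)
Runoff Q = (P−Ia)²/(P−Ia+S) = (8.020)²/(8.020+1.299) = 238362721/34532575 ≈ 6.903 in

Q = 238362721/34532575 in ≈ 6.903 in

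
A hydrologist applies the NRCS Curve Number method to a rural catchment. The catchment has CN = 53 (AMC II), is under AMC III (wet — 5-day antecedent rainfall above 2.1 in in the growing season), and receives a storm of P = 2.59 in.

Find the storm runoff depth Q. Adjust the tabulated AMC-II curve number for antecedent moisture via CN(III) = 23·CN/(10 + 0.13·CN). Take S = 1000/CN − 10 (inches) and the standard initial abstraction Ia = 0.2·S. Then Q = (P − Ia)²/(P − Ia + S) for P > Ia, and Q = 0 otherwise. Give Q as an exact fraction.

CN(III) from CN(II)=53: (23·53)/(10 + 0.13·53) = 121900/1689 ≈ 72.173
S = 1000/(121900/1689) − 10 = 4700/1219 in ≈ 3.856 in
Ia = 0.2S: 0.2·3.856 = 0.771 in (exactly 940/1219)
Since P=2.590 > Ia=0.771: effective rainfall P−Ia = 221721/121900 in
Q: (221721/121900)² ÷ (691721/121900) = 49160201841/84320789900 in (≈ 0.583 in)

Q = 49160201841/84320789900 in ≈ 0.583 in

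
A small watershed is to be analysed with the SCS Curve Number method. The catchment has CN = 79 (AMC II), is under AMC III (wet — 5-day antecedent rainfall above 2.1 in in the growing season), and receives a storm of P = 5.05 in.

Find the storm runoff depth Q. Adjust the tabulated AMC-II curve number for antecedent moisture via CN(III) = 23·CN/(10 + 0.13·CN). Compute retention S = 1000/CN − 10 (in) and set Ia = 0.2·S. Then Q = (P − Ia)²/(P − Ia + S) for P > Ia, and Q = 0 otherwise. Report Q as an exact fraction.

Q = 30665963689/7890031780 in ≈ 3.887 in

Adjust CN=79 to AMC III: 23·79/(10 + 0.13·79) → 1817 ÷ (2027/100) = 181700/2027 ≈ 89.640
Retention S: 1000/CN − 10 with CN=89.640 → S = 2100/1817 ≈ 1.156 in
Ia = 0.2S: 0.2·1.156 = 0.231 in (exactly 420/1817)
Since P=5.050 > Ia=0.231: effective rainfall P−Ia = 175117/36340 in
Runoff Q = (P−Ia)²/(P−Ia+S) = (4.819)²/(4.819+1.156) = 30665963689/7890031780 ≈ 3.887 in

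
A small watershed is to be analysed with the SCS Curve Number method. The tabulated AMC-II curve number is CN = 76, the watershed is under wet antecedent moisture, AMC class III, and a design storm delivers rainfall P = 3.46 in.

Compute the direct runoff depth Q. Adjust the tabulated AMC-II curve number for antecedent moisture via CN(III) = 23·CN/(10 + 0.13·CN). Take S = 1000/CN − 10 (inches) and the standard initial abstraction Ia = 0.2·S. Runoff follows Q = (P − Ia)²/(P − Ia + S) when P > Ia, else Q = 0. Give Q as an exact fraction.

Q = 4844299201/2176281850 in ≈ 2.226 in

CN(III) from CN(II)=76: (23·76)/(10 + 0.13·76) = 43700/497 ≈ 87.928
Retention S: 1000/CN − 10 with CN=87.928 → S = 600/437 ≈ 1.373 in
Ia = 0.2S: 0.2·1.373 = 0.275 in (exactly 120/437)
Since P=3.460 > Ia=0.275: effective rainfall P−Ia = 69601/21850 in
Runoff Q = (P−Ia)²/(P−Ia+S) = (3.185)²/(3.185+1.373) = 4844299201/2176281850 ≈ 2.226 in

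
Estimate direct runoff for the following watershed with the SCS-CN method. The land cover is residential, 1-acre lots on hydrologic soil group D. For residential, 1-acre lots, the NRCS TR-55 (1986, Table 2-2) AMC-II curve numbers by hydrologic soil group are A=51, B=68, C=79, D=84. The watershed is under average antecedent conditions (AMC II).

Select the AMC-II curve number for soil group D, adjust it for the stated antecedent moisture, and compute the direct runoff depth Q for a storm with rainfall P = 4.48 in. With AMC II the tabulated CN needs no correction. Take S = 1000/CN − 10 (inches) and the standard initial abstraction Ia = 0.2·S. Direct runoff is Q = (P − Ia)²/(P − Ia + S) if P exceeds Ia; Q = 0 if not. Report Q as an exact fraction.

Q = 289444/103425 in ≈ 2.799 in

NRCS table: residential, 1-acre lots, soil group D → CN(II) = 84
Average conditions: CN = 84 (no AMC adjustment).
S = 1000/84 − 10 = 40/21 in ≈ 1.905 in
Initial abstraction Ia = S/5 = (40/21)/5 = 8/21 ≈ 0.381 in
P − Ia = 4.480 − 0.381 = 2152/525 ≈ 4.099 in (> 0, runoff occurs)
Q: (2152/525)² ÷ (3152/525) = 289444/103425 in (≈ 2.799 in)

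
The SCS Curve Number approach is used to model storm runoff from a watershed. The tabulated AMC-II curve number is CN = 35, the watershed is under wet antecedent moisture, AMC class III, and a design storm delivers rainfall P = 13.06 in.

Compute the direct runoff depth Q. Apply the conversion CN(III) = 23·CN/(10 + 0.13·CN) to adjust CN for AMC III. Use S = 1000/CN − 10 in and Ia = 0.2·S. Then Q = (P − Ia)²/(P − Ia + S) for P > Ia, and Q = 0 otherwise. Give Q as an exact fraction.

CN(III) from CN(II)=35: (23·35)/(10 + 0.13·35) = 16100/291 ≈ 55.326
S = 1000/(16100/291) − 10 = 1300/161 in ≈ 8.075 in
Initial abstraction Ia = S/5 = (1300/161)/5 = 260/161 ≈ 1.615 in
Excess rainfall: 13.060 − 1.615 = 11.445 in; P > Ia so Q > 0
Q = (92133/8050)²/((92133/8050) + 1300/161) = (8488489689/64802500)/(157133/8050) = 8488489689/1264920650 in ≈ 6.711 in

Q = 8488489689/1264920650 in ≈ 6.711 in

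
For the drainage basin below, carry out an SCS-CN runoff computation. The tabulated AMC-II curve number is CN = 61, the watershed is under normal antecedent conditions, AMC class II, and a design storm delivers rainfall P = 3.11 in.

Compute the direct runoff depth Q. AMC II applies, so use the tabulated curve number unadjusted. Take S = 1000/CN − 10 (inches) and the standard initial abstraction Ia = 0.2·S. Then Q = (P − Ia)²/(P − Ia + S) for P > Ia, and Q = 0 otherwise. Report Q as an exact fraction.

Q = 124791241/306043100 in ≈ 0.408 in

Average conditions: CN = 61 (no AMC adjustment).
Retention S: 1000/CN − 10 with CN=61.000 → S = 390/61 ≈ 6.393 in
Ia = 0.2S: 0.2·6.393 = 1.279 in (exactly 78/61)
P − Ia = 3.110 − 1.279 = 11171/6100 ≈ 1.831 in (> 0, runoff occurs)
Runoff Q = (P−Ia)²/(P−Ia+S) = (1.831)²/(1.831+6.393) = 124791241/306043100 ≈ 0.408 in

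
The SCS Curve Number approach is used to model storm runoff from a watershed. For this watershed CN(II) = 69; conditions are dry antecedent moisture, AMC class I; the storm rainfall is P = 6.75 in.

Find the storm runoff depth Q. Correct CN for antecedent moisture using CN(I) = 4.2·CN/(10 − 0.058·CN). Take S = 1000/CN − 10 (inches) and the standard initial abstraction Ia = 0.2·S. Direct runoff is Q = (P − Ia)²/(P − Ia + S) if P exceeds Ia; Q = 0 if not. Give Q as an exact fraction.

Adjust CN=69 to AMC I: 4.2·69/(10 − 0.058·69) → (1449/5) ÷ (2999/500) = 144900/2999 ≈ 48.316
S = 1000/(144900/2999) − 10 = 15500/1449 in ≈ 10.697 in
Ia = 0.2·(15500/1449) = 3100/1449 in ≈ 2.139 in
Excess rainfall: 6.750 − 2.139 = 4.611 in; P > Ia so Q > 0
Runoff Q = (P−Ia)²/(P−Ia+S) = (4.611)²/(4.611+10.697) = 714118729/514238508 ≈ 1.389 in

Q = 714118729/514238508 in ≈ 1.389 in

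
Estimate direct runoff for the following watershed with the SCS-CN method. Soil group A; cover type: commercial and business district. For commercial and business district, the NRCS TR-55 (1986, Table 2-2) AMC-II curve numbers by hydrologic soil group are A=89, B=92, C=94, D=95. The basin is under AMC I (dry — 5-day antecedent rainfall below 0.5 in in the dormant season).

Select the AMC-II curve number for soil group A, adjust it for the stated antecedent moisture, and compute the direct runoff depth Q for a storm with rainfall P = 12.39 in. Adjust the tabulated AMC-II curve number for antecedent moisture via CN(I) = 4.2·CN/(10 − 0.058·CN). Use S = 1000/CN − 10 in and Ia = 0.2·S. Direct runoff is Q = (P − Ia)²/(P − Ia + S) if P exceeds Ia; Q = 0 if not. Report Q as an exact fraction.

NRCS table: commercial and business district, soil group A → CN(II) = 89
CN(I) from CN(II)=89: (4.2·89)/(10 − 0.058·89) = 186900/2419 ≈ 77.263
S = 1000/(186900/2419) − 10 = 5500/1869 in ≈ 2.943 in
Initial abstraction Ia = S/5 = (5500/1869)/5 = 1100/1869 ≈ 0.589 in
Excess rainfall: 12.390 − 0.589 = 11.801 in; P > Ia so Q > 0
Runoff Q = (P−Ia)²/(P−Ia+S) = (11.801)²/(11.801+2.943) = 4865072787481/515038647900 ≈ 9.446 in

Q = 4865072787481/515038647900 in ≈ 9.446 in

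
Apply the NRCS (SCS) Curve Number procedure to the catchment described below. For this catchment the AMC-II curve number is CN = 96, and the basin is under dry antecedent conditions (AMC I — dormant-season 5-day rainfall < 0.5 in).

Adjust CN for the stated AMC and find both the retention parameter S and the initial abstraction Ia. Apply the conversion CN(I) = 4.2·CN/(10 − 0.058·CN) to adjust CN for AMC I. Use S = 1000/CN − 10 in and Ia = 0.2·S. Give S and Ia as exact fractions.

Dry (AMC I): CN(I) = 4.2·96/(10 − 0.058·96) = (2016/5)/(554/125) = 25200/277 ≈ 90.975
S = 1000/(25200/277) − 10 = 125/126 in ≈ 0.992 in
Ia = 0.2S: 0.2·0.992 = 0.198 in (exactly 25/126)

S = 125/126 in ≈ 0.992 in; Ia = 25/126 in ≈ 0.198 in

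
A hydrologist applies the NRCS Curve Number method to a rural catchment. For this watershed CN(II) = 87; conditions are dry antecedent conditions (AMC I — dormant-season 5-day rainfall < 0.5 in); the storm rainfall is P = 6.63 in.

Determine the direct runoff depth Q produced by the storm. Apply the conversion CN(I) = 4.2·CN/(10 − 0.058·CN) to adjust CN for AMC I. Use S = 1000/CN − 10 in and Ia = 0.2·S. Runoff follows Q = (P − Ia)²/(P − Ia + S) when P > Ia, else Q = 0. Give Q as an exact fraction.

Q = 89939373277/24331437900 in ≈ 3.696 in

Adjust CN=87 to AMC I: 4.2·87/(10 − 0.058·87) → (1827/5) ÷ (2477/500) = 182700/2477 ≈ 73.759
Max retention: S = 1000/(182700/2477) − 10 = 6500/1827 in (≈ 3.558 in)
Ia = 0.2S: 0.2·3.558 = 0.712 in (exactly 1300/1827)
Since P=6.630 > Ia=0.712: effective rainfall P−Ia = 1081301/182700 in
Runoff Q = (P−Ia)²/(P−Ia+S) = (5.918)²/(5.918+3.558) = 89939373277/24331437900 ≈ 3.696 in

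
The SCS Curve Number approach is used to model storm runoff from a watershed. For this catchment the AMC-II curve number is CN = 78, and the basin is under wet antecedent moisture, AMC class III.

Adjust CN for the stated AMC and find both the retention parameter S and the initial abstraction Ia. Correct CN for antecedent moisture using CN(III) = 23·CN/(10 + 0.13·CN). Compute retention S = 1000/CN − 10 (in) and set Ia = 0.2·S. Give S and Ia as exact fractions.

CN(III) from CN(II)=78: (23·78)/(10 + 0.13·78) = 89700/1007 ≈ 89.076
S = 1000/(89700/1007) − 10 = 1100/897 in ≈ 1.226 in
Ia = 0.2·(1100/897) = 220/897 in ≈ 0.245 in

S = 1100/897 in ≈ 1.226 in; Ia = 220/897 in ≈ 0.245 in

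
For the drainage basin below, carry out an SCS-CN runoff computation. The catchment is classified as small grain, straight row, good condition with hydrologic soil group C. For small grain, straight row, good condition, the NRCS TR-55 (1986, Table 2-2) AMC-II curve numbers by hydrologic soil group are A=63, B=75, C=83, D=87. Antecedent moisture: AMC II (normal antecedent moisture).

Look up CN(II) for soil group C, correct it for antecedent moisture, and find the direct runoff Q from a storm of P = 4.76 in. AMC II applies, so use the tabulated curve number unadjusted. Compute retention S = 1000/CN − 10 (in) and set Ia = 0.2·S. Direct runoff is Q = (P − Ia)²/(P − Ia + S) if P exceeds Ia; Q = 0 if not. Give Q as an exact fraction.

Q = 4793337/1620575 in ≈ 2.958 in

NRCS table: small grain, straight row, good condition, soil group C → CN(II) = 83
AMC II — tabulated CN = 83 applies directly.
Max retention: S = 1000/83 − 10 = 170/83 in (≈ 2.048 in)
Initial abstraction Ia = S/5 = (170/83)/5 = 34/83 ≈ 0.410 in
Since P=4.760 > Ia=0.410: effective rainfall P−Ia = 9027/2075 in
Q = (9027/2075)²/((9027/2075) + 170/83) = (81486729/4305625)/(13277/2075) = 4793337/1620575 in ≈ 2.958 in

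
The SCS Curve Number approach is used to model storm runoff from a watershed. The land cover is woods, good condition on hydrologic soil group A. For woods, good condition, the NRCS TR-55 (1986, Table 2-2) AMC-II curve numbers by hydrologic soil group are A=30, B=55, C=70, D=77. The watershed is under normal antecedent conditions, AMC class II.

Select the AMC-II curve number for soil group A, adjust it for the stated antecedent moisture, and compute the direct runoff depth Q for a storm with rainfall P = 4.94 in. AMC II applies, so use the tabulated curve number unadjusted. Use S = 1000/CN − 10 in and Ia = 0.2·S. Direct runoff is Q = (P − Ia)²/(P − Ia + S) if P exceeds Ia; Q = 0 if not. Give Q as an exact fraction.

Q = 1681/531150 in ≈ 0.003 in

NRCS table: woods, good condition, soil group A → CN(II) = 30
Average conditions: CN = 30 (no AMC adjustment).
Retention S: 1000/CN − 10 with CN=30.000 → S = 70/3 ≈ 23.333 in
Ia = 0.2S: 0.2·23.333 = 4.667 in (exactly 14/3)
Since P=4.940 > Ia=4.667: effective rainfall P−Ia = 41/150 in
Runoff Q = (P−Ia)²/(P−Ia+S) = (0.273)²/(0.273+23.333) = 1681/531150 ≈ 0.003 in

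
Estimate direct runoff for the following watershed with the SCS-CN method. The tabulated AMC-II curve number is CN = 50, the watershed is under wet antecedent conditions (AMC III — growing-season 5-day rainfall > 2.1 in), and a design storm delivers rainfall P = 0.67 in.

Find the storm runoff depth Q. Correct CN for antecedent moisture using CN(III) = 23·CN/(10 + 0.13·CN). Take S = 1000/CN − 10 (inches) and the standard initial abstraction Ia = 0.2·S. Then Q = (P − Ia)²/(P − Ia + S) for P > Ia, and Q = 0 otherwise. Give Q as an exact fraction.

Q = 0 in ≈ 0.000 in

Wet (AMC III): CN(III) = 23·50/(10 + 0.13·50) = 1150/(33/2) = 2300/33 ≈ 69.697
S = 1000/(2300/33) − 10 = 100/23 in ≈ 4.348 in
Ia = 0.2S: 0.2·4.348 = 0.870 in (exactly 20/23)
P = 0.670 ≤ Ia = 0.870 in: entire storm abstracted, Q = 0.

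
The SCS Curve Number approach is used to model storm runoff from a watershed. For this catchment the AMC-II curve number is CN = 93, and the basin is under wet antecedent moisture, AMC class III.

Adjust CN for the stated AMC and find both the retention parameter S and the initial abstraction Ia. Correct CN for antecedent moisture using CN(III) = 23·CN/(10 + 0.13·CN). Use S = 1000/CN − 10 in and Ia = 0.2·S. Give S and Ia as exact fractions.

S = 700/2139 in ≈ 0.327 in; Ia = 140/2139 in ≈ 0.065 in

CN(III) from CN(II)=93: (23·93)/(10 + 0.13·93) = 213900/2209 ≈ 96.831
Retention S: 1000/CN − 10 with CN=96.831 → S = 700/2139 ≈ 0.327 in
Ia = 0.2·(700/2139) = 140/2139 in ≈ 0.065 in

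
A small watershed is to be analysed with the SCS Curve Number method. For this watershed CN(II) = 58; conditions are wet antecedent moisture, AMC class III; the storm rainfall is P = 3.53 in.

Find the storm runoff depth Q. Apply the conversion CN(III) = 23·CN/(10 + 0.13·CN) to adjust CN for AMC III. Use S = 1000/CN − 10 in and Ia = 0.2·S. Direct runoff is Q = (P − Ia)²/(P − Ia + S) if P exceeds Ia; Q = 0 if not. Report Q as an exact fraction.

Q = 37423289401/26910181700 in ≈ 1.391 in

Adjust CN=58 to AMC III: 23·58/(10 + 0.13·58) → 1334 ÷ (877/50) = 66700/877 ≈ 76.055
Retention S: 1000/CN − 10 with CN=76.055 → S = 2100/667 ≈ 3.148 in
Initial abstraction Ia = S/5 = (2100/667)/5 = 420/667 ≈ 0.630 in
Since P=3.530 > Ia=0.630: effective rainfall P−Ia = 193451/66700 in
Q: (193451/66700)² ÷ (403451/66700) = 37423289401/26910181700 in (≈ 1.391 in)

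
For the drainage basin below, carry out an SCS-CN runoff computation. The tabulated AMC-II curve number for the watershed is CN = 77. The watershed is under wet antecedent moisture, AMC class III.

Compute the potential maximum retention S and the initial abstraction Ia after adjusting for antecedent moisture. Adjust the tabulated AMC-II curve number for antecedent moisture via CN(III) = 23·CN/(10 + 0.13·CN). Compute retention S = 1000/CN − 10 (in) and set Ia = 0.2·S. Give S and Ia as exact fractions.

S = 100/77 in ≈ 1.299 in; Ia = 20/77 in ≈ 0.260 in

CN(III) from CN(II)=77: (23·77)/(10 + 0.13·77) = 7700/87 ≈ 88.506
Max retention: S = 1000/(7700/87) − 10 = 100/77 in (≈ 1.299 in)
Ia = 0.2S: 0.2·1.299 = 0.260 in (exactly 20/77)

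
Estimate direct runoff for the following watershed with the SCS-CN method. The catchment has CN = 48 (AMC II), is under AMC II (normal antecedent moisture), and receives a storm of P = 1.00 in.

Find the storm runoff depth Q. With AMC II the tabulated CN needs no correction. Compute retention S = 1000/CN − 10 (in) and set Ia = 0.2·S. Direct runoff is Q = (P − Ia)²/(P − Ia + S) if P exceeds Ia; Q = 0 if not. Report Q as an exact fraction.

Q = 0 in ≈ 0.000 in

Average conditions: CN = 48 (no AMC adjustment).
S = 1000/48 − 10 = 65/6 in ≈ 10.833 in
Ia = 0.2·(65/6) = 13/6 in ≈ 2.167 in
P = 1.000 ≤ Ia = 2.167 in: entire storm abstracted, Q = 0.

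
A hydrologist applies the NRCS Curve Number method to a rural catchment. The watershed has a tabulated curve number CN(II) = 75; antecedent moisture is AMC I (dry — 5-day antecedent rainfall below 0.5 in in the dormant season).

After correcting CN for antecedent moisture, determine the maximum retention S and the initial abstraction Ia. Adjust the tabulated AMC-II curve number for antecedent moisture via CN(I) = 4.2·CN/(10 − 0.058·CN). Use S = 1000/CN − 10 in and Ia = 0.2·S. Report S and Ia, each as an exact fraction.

CN(I) from CN(II)=75: (4.2·75)/(10 − 0.058·75) = 6300/113 ≈ 55.752
Max retention: S = 1000/(6300/113) − 10 = 500/63 in (≈ 7.937 in)
Ia = 0.2·(500/63) = 100/63 in ≈ 1.587 in

S = 500/63 in ≈ 7.937 in; Ia = 100/63 in ≈ 1.587 in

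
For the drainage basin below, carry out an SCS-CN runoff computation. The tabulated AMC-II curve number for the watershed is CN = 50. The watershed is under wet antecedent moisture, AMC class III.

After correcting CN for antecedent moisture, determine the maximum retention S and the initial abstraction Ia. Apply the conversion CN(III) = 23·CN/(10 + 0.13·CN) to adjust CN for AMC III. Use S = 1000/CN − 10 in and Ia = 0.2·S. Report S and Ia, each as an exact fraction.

Wet (AMC III): CN(III) = 23·50/(10 + 0.13·50) = 1150/(33/2) = 2300/33 ≈ 69.697
S = 1000/(2300/33) − 10 = 100/23 in ≈ 4.348 in
Ia = 0.2S: 0.2·4.348 = 0.870 in (exactly 20/23)

S = 100/23 in ≈ 4.348 in; Ia = 20/23 in ≈ 0.870 in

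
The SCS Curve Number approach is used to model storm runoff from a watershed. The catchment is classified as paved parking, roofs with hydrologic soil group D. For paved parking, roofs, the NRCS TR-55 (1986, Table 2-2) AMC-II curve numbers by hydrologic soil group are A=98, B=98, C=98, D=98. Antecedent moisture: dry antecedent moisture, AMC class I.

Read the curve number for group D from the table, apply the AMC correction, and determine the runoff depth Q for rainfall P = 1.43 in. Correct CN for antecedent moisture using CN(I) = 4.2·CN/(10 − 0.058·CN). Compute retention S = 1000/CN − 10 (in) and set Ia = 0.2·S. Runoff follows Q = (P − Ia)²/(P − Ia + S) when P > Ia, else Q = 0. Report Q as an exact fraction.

Q = 18809299609/19257426300 in ≈ 0.977 in

NRCS table: paved parking, roofs, soil group D → CN(II) = 98
Adjust CN=98 to AMC I: 4.2·98/(10 − 0.058·98) → (2058/5) ÷ (1079/250) = 102900/1079 ≈ 95.366
S = 1000/(102900/1079) − 10 = 500/1029 in ≈ 0.486 in
Ia = 0.2·(500/1029) = 100/1029 in ≈ 0.097 in
Excess rainfall: 1.430 − 0.097 = 1.333 in; P > Ia so Q > 0
Q: (137147/102900)² ÷ (187147/102900) = 18809299609/19257426300 in (≈ 0.977 in)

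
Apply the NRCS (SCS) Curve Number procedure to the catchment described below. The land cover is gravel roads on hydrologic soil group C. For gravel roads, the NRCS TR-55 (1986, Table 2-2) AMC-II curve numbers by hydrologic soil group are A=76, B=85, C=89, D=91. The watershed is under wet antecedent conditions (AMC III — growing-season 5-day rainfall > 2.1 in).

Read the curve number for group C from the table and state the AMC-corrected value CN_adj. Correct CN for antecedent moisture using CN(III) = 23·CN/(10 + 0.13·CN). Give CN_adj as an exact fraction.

CN_adj = 204700/2157 ≈ 94.900

NRCS table: gravel roads, soil group C → CN(II) = 89
CN(III) from CN(II)=89: (23·89)/(10 + 0.13·89) = 204700/2157 ≈ 94.900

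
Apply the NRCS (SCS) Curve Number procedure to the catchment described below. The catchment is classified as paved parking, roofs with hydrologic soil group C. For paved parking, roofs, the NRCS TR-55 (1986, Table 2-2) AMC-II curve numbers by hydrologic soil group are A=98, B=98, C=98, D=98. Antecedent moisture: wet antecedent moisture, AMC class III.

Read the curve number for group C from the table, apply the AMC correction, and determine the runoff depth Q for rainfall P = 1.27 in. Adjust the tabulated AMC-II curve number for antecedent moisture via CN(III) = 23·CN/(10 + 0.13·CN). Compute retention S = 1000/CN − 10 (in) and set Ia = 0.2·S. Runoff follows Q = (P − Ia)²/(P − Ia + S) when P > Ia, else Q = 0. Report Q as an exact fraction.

Q = 19917394641/17032238300 in ≈ 1.169 in

NRCS table: paved parking, roofs, soil group C → CN(II) = 98
CN(III) from CN(II)=98: (23·98)/(10 + 0.13·98) = 112700/1137 ≈ 99.120
S = 1000/(112700/1137) − 10 = 100/1127 in ≈ 0.089 in
Ia = 0.2S: 0.2·0.089 = 0.018 in (exactly 20/1127)
P − Ia = 1.270 − 0.018 = 141129/112700 ≈ 1.252 in (> 0, runoff occurs)
Runoff Q = (P−Ia)²/(P−Ia+S) = (1.252)²/(1.252+0.089) = 19917394641/17032238300 ≈ 1.169 in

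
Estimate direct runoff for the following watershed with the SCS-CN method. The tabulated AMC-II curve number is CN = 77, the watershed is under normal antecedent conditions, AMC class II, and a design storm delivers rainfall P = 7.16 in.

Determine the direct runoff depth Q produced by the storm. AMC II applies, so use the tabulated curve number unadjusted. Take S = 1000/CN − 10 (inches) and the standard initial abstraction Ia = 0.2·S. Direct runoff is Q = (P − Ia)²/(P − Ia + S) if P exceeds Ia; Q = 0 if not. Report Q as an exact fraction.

Q = 159592689/35387275 in ≈ 4.510 in

Average conditions: CN = 77 (no AMC adjustment).
S = 1000/77 − 10 = 230/77 in ≈ 2.987 in
Ia = 0.2·(230/77) = 46/77 in ≈ 0.597 in
P − Ia = 7.160 − 0.597 = 12633/1925 ≈ 6.563 in (> 0, runoff occurs)
Q: (12633/1925)² ÷ (18383/1925) = 159592689/35387275 in (≈ 4.510 in)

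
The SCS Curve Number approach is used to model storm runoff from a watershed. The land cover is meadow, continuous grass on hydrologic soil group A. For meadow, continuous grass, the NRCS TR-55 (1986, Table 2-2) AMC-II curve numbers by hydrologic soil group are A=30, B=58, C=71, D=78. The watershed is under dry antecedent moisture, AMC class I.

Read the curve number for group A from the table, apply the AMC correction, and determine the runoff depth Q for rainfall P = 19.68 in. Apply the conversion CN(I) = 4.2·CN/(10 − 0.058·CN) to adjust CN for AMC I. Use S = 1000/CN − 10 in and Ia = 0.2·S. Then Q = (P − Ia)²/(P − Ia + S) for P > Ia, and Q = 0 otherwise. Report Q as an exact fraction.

Q = 929296/811575 in ≈ 1.145 in

NRCS table: meadow, continuous grass, soil group A → CN(II) = 30
Adjust CN=30 to AMC I: 4.2·30/(10 − 0.058·30) → 126 ÷ (413/50) = 900/59 ≈ 15.254
Max retention: S = 1000/(900/59) − 10 = 500/9 in (≈ 55.556 in)
Initial abstraction Ia = S/5 = (500/9)/5 = 100/9 ≈ 11.111 in
Excess rainfall: 19.680 − 11.111 = 8.569 in; P > Ia so Q > 0
Q: (1928/225)² ÷ (14428/225) = 929296/811575 in (≈ 1.145 in)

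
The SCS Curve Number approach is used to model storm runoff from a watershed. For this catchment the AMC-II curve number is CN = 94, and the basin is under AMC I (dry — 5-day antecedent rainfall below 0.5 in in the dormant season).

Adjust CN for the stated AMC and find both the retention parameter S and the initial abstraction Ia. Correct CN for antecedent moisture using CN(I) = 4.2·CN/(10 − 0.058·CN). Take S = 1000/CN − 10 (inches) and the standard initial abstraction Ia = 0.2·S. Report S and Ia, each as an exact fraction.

CN(I) from CN(II)=94: (4.2·94)/(10 − 0.058·94) = 32900/379 ≈ 86.807
Max retention: S = 1000/(32900/379) − 10 = 500/329 in (≈ 1.520 in)
Initial abstraction Ia = S/5 = (500/329)/5 = 100/329 ≈ 0.304 in

S = 500/329 in ≈ 1.520 in; Ia = 100/329 in ≈ 0.304 in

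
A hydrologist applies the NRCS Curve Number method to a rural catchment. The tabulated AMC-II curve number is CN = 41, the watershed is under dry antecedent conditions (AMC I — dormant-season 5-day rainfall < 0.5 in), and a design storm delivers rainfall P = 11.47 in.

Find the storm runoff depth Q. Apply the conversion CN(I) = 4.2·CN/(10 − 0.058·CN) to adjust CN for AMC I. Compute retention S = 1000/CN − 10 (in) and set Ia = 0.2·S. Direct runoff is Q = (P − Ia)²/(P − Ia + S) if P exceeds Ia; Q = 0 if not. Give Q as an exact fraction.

Adjust CN=41 to AMC I: 4.2·41/(10 − 0.058·41) → (861/5) ÷ (3811/500) = 86100/3811 ≈ 22.592
Retention S: 1000/CN − 10 with CN=22.592 → S = 29500/861 ≈ 34.262 in
Ia = 0.2S: 0.2·34.262 = 6.852 in (exactly 5900/861)
Excess rainfall: 11.470 − 6.852 = 4.618 in; P > Ia so Q > 0
Runoff Q = (P−Ia)²/(P−Ia+S) = (4.618)²/(4.618+34.262) = 158059519489/288225518700 ≈ 0.548 in

Q = 158059519489/288225518700 in ≈ 0.548 in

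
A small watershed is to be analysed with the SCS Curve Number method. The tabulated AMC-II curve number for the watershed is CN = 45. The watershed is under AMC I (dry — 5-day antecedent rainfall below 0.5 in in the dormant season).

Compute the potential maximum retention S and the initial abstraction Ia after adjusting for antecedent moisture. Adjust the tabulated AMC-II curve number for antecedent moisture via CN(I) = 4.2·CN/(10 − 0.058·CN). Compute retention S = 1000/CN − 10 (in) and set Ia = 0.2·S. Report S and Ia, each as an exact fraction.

S = 5500/189 in ≈ 29.101 in; Ia = 1100/189 in ≈ 5.820 in

Dry (AMC I): CN(I) = 4.2·45/(10 − 0.058·45) = 189/(739/100) = 18900/739 ≈ 25.575
Retention S: 1000/CN − 10 with CN=25.575 → S = 5500/189 ≈ 29.101 in
Ia = 0.2·(5500/189) = 1100/189 in ≈ 5.820 in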